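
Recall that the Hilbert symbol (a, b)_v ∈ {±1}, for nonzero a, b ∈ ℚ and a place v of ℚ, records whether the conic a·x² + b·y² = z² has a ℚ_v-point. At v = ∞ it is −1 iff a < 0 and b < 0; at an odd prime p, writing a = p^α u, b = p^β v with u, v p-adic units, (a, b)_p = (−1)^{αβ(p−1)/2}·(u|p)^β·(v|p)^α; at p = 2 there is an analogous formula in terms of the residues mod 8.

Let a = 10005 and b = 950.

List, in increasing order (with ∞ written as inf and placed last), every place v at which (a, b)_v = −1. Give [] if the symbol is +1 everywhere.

(a, b) ≡ (10005, 38) mod (ℚ^×)²; places V = {2, 3, 5, 19, 23, 29, ∞}.
(a,b)_19: α=0, u≡11; β=1, v≡12 (mod 19); (11|19)=+1, (12|19)=-1; sign (−1)^0·+1^1·-1^0 = +1.
(a,b)_29: α=1, u≡26; β=0, v≡22 (mod 29); (26|29)=-1, (22|29)=+1; sign (−1)^0·-1^0·+1^1 = +1.
(a,b)_∞: sgn(10005)=+, sgn(38)=+, so +1.
(a,b)_2: α=0, β=1; u≡5, v≡3 (mod 8); ε(u)ε(v)=0·1, αω(v)=0·1, βω(u)=1·1; sum ≡ 1  ⇒  -1.
(a,b)_23: α=1, u≡21; β=0, v≡7 (mod 23); (21|23)=-1, (7|23)=-1; sign (−1)^0·-1^0·-1^1 = -1.
(a,b)_3: α=1, u≡2; β=0, v≡2 (mod 3); (2|3)=-1, (2|3)=-1; sign (−1)^0·-1^0·-1^1 = -1.
(a,b)_5: α=1, u≡1; β=2, v≡3 (mod 5); (1|5)=+1, (3|5)=-1; sign (−1)^0·+1^2·-1^1 = -1.
(10005, 38 / ℚ) ramifies at {2, 3, 5, 23}: a division algebra.

[2, 3, 5, 23]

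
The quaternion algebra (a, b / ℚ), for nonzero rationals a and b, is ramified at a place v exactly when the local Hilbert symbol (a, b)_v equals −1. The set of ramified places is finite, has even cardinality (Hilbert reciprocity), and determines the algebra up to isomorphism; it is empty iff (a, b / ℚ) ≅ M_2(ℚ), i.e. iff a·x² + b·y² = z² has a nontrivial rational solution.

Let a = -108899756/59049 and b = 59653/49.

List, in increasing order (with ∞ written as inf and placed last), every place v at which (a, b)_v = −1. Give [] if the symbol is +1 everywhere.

(a, b) ≡ (-11339, 493) mod (ℚ^×)²; places V = {2, 3, 7, 11, 17, 23, 29, ∞}.
(a,b)_2: α=2, β=0; u≡5, v≡5 (mod 8); ε(u)ε(v)=0·0, αω(v)=2·1, βω(u)=0·1; sum ≡ 0  ⇒  +1.
(a,b)_7: α=4, u≡1; β=-2, v≡6 (mod 7); (1|7)=+1, (6|7)=-1; sign (−1)^0·+1^-2·-1^4 = +1.
(a,b)_3: α=-10, u≡1; β=0, v≡1 (mod 3); (1|3)=+1, (1|3)=+1; sign (−1)^0·+1^0·+1^-10 = +1.
(a,b)_∞: sgn(-11339)=−, sgn(493)=+, so +1.
(a,b)_29: α=1, u≡15; β=1, v≡26 (mod 29); (15|29)=-1, (26|29)=-1; sign (−1)^0·-1^1·-1^1 = +1.
(a,b)_11: α=0, u≡2; β=2, v≡4 (mod 11); (2|11)=-1, (4|11)=+1; sign (−1)^0·-1^2·+1^0 = +1.
(a,b)_23: α=1, u≡1; β=0, v≡20 (mod 23); (1|23)=+1, (20|23)=-1; sign (−1)^0·+1^0·-1^1 = -1.
(a,b)_17: α=1, u≡9; β=1, v≡5 (mod 17); (9|17)=+1, (5|17)=-1; sign (−1)^0·+1^1·-1^1 = -1.
Ram(-11339, 493) = {17, 23}; no ℚ_17-point on the conic.

[17, 23]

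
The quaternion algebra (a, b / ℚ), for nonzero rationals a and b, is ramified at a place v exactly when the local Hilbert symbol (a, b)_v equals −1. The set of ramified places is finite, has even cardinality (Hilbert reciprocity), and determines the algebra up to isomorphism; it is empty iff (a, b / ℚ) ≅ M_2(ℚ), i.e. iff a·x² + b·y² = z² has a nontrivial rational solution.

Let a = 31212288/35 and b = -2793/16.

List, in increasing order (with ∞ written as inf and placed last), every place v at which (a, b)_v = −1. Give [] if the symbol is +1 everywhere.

Mod squares: a ≡ 474145, b ≡ -57. Check v ∈ {∞, 2, 3, 5, 7, 19, 23, 31}.
v=5: a=5^-1·(≡4), b=5^0·(≡2) mod 5; (4|5)=+1, (2|5)=-1; (−1)^{-1·0·2}·(+1)^0·(-1)^-1 = -1.
v=3: a=3^2·(≡1), b=3^1·(≡2) mod 3; (1|3)=+1, (2|3)=-1; (−1)^{2·1·1}·(+1)^1·(-1)^2 = +1.
v=19: a=19^1·(≡15), b=19^1·(≡11) mod 19; (15|19)=-1, (11|19)=+1; (−1)^{1·1·9}·(-1)^1·(+1)^1 = +1.
v=31: a=31^1·(≡23), b=31^0·(≡25) mod 31; (23|31)=-1, (25|31)=+1; (−1)^{1·0·15}·(-1)^0·(+1)^1 = +1.
v=23: a=23^1·(≡20), b=23^0·(≡8) mod 23; (20|23)=-1, (8|23)=+1; (−1)^{1·0·11}·(-1)^0·(+1)^1 = +1.
v=2: v_2(a)=8, v_2(b)=-4; units ≡ 1, 7 (mod 8); ε·ε+αω+βω = 0·1+8·0+-4·0 ≡ 0  ⇒  (a,b)_2 = +1.
v=7: a=7^-1·(≡6), b=7^2·(≡3) mod 7; (6|7)=-1, (3|7)=-1; (−1)^{-1·2·3}·(-1)^2·(-1)^-1 = -1.
v=∞: 474145 > 0 and -57 < 0  ⇒  (a,b)_∞ = +1.
Ram(474145, -57) = {5, 7}; no ℚ_5-point on the conic.

[5, 7]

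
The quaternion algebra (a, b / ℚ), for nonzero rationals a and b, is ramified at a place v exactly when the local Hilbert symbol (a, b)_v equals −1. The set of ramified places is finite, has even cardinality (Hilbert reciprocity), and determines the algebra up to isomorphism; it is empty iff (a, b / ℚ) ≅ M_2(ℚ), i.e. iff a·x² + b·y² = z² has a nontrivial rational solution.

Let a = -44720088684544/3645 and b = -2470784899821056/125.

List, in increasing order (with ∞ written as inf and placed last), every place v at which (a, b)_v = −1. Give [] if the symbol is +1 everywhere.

Mod squares: a ≡ -15470, b ≡ -70. Check v ∈ {∞, 2, 3, 5, 7, 13, 17}.
v=2: v_2(a)=11, v_2(b)=9; units ≡ 1, 5 (mod 8); ε·ε+αω+βω = 0·0+11·1+9·0 ≡ 1  ⇒  (a,b)_2 = -1.
v=3: a=3^-6·(≡1), b=3^0·(≡2) mod 3; (1|3)=+1, (2|3)=-1; (−1)^{-6·0·1}·(+1)^0·(-1)^-6 = +1.
v=7: a=7^1·(≡4), b=7^1·(≡1) mod 7; (4|7)=+1, (1|7)=+1; (−1)^{1·1·3}·(+1)^1·(+1)^1 = -1.
v=5: a=5^-1·(≡4), b=5^-3·(≡4) mod 5; (4|5)=+1, (4|5)=+1; (−1)^{-1·-3·2}·(+1)^-3·(+1)^-1 = +1.
v=17: a=17^5·(≡2), b=17^6·(≡9) mod 17; (2|17)=+1, (9|17)=+1; (−1)^{5·6·8}·(+1)^6·(+1)^5 = +1.
v=13: a=13^3·(≡6), b=13^4·(≡7) mod 13; (6|13)=-1, (7|13)=-1; (−1)^{3·4·6}·(-1)^4·(-1)^3 = -1.
v=∞: -15470 < 0 and -70 < 0  ⇒  (a,b)_∞ = -1.
|Ram(-15470, -70)| = 4, even; anisotropic at {2, 7, 13, ∞}.

[2, 7, 13, inf]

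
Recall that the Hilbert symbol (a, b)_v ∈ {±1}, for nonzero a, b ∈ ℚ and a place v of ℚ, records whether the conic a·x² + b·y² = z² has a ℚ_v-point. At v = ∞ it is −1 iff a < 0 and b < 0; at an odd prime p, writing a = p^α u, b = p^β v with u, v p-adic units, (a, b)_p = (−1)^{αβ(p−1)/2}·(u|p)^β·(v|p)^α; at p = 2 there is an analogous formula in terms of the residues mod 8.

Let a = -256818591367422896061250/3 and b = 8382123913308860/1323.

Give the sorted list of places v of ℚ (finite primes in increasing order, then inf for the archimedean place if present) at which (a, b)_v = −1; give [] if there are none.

(a, b) ≡ (-8036886, 2805) mod (ℚ^×)²; places V = {2, 3, 5, 7, 11, 13, 17, 19, 29, ∞}.
(a,b)_7: α=2, u≡6; β=-2, v≡6 (mod 7); (6|7)=-1, (6|7)=-1; sign (−1)^0·-1^-2·-1^2 = +1.
(a,b)_∞: sgn(-8036886)=−, sgn(2805)=+, so +1.
(a,b)_29: α=3, u≡10; β=2, v≡14 (mod 29); (10|29)=-1, (14|29)=-1; sign (−1)^0·-1^2·-1^3 = -1.
(a,b)_17: α=1, u≡11; β=1, v≡11 (mod 17); (11|17)=-1, (11|17)=-1; sign (−1)^0·-1^1·-1^1 = +1.
(a,b)_11: α=1, u≡3; β=3, v≡10 (mod 11); (3|11)=+1, (10|11)=-1; sign (−1)^1·+1^3·-1^1 = +1.
(a,b)_5: α=4, u≡4; β=1, v≡4 (mod 5); (4|5)=+1, (4|5)=+1; sign (−1)^0·+1^1·+1^4 = +1.
(a,b)_19: α=5, u≡18; β=4, v≡8 (mod 19); (18|19)=-1, (8|19)=-1; sign (−1)^0·-1^4·-1^5 = -1.
(a,b)_3: α=-1, u≡2; β=-3, v≡2 (mod 3); (2|3)=-1, (2|3)=-1; sign (−1)^1·-1^-3·-1^-1 = -1.
(a,b)_2: α=1, β=2; u≡5, v≡5 (mod 8); ε(u)ε(v)=0·0, αω(v)=1·1, βω(u)=2·1; sum ≡ 1  ⇒  -1.
(a,b)_13: α=5, u≡7; β=2, v≡3 (mod 13); (7|13)=-1, (3|13)=+1; sign (−1)^0·-1^2·+1^5 = +1.
Ram(-8036886, 2805) = {2, 3, 19, 29}; no ℚ_2-point on the conic.

[2, 3, 19, 29]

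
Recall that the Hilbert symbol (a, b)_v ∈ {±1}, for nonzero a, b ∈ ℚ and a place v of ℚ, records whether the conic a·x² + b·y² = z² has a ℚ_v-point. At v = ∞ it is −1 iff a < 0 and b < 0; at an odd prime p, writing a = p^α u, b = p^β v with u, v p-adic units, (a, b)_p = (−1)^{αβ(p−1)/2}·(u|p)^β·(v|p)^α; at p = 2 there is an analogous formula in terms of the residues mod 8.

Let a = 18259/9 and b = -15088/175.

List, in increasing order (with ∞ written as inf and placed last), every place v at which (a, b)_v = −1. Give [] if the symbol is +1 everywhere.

(a, b) ≡ (19, -6601) mod (ℚ^×)²; places V = {2, 3, 5, 7, 19, 23, 31, 41, ∞}.
(a,b)_19: α=1, u≡16; β=0, v≡9 (mod 19); (16|19)=+1, (9|19)=+1; sign (−1)^0·+1^0·+1^1 = +1.
(a,b)_41: α=0, u≡38; β=1, v≡15 (mod 41); (38|41)=-1, (15|41)=-1; sign (−1)^0·-1^1·-1^0 = -1.
(a,b)_31: α=2, u≡9; β=0, v≡2 (mod 31); (9|31)=+1, (2|31)=+1; sign (−1)^0·+1^0·+1^2 = +1.
(a,b)_3: α=-2, u≡1; β=0, v≡2 (mod 3); (1|3)=+1, (2|3)=-1; sign (−1)^0·+1^0·-1^-2 = +1.
(a,b)_23: α=0, u≡15; β=1, v≡9 (mod 23); (15|23)=-1, (9|23)=+1; sign (−1)^0·-1^1·+1^0 = -1.
(a,b)_∞: sgn(19)=+, sgn(-6601)=−, so +1.
(a,b)_2: α=0, β=4; u≡3, v≡7 (mod 8); ε(u)ε(v)=1·1, αω(v)=0·0, βω(u)=4·1; sum ≡ 1  ⇒  -1.
(a,b)_7: α=0, u≡5; β=-1, v≡1 (mod 7); (5|7)=-1, (1|7)=+1; sign (−1)^0·-1^-1·+1^0 = -1.
(a,b)_5: α=0, u≡1; β=-2, v≡1 (mod 5); (1|5)=+1, (1|5)=+1; sign (−1)^0·+1^-2·+1^0 = +1.
Ram(19, -6601) = {2, 7, 23, 41}; no ℚ_2-point on the conic.

[2, 7, 23, 41]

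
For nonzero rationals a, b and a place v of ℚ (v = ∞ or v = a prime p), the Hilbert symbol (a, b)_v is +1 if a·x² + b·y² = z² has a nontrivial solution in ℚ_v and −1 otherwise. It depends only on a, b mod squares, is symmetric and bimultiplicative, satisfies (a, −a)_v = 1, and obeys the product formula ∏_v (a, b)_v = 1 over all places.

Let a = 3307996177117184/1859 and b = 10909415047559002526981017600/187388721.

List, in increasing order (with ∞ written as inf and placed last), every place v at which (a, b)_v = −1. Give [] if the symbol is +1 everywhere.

(a, b) ≡ (502220521, 422389) mod (ℚ^×)²; places V = {2, 3, 5, 7, 11, 13, 19, 29, 41, 43, 47, ∞}.
(a,b)_43: α=1, u≡17; β=3, v≡30 (mod 43); (17|43)=+1, (30|43)=-1; sign (−1)^1·+1^3·-1^1 = +1.
(a,b)_5: α=0, u≡1; β=2, v≡4 (mod 5); (1|5)=+1, (4|5)=+1; sign (−1)^0·+1^2·+1^0 = +1.
(a,b)_7: α=2, u≡3; β=0, v≡2 (mod 7); (3|7)=-1, (2|7)=+1; sign (−1)^0·-1^0·+1^2 = +1.
(a,b)_19: α=3, u≡4; β=3, v≡5 (mod 19); (4|19)=+1, (5|19)=+1; sign (−1)^1·+1^3·+1^3 = -1.
(a,b)_13: α=-2, u≡3; β=-4, v≡7 (mod 13); (3|13)=+1, (7|13)=-1; sign (−1)^0·+1^-4·-1^-2 = +1.
(a,b)_47: α=1, u≡29; β=3, v≡35 (mod 47); (29|47)=-1, (35|47)=-1; sign (−1)^1·-1^3·-1^1 = -1.
(a,b)_2: α=12, β=12; u≡1, v≡5 (mod 8); ε(u)ε(v)=0·0, αω(v)=12·1, βω(u)=12·0; sum ≡ 0  ⇒  +1.
(a,b)_3: α=0, u≡1; β=-8, v≡1 (mod 3); (1|3)=+1, (1|3)=+1; sign (−1)^0·+1^-8·+1^0 = +1.
(a,b)_41: α=1, u≡2; β=2, v≡11 (mod 41); (2|41)=+1, (11|41)=-1; sign (−1)^0·+1^2·-1^1 = -1.
(a,b)_11: α=-1, u≡9; β=3, v≡1 (mod 11); (9|11)=+1, (1|11)=+1; sign (−1)^1·+1^3·+1^-1 = -1.
(a,b)_∞: sgn(502220521)=+, sgn(422389)=+, so +1.
(a,b)_29: α=1, u≡3; β=2, v≡23 (mod 29); (3|29)=-1, (23|29)=+1; sign (−1)^0·-1^2·+1^1 = +1.
Ram(502220521, 422389) = {11, 19, 41, 47}; no ℚ_11-point on the conic.

[11, 19, 41, 47]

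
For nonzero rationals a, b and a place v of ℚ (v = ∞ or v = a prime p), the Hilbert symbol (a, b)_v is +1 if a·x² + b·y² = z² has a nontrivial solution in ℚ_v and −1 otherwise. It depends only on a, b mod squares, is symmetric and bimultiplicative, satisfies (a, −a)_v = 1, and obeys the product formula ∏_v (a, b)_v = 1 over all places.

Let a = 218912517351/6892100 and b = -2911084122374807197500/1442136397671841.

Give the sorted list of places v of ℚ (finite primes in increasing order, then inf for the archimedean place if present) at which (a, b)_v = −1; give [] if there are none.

[3, 11]

Mod squares: a ≡ 31119, b ≡ -759. Check v ∈ {∞, 2, 3, 5, 11, 17, 19, 23, 29, 37, 41}.
v=23: a=23^1·(≡10), b=23^1·(≡18) mod 23; (10|23)=-1, (18|23)=+1; (−1)^{1·1·11}·(-1)^1·(+1)^1 = +1.
v=3: a=3^7·(≡2), b=3^5·(≡2) mod 3; (2|3)=-1, (2|3)=-1; (−1)^{7·5·1}·(-1)^5·(-1)^7 = -1.
v=17: a=17^2·(≡16), b=17^4·(≡12) mod 17; (16|17)=+1, (12|17)=-1; (−1)^{2·4·8}·(+1)^4·(-1)^2 = +1.
v=2: v_2(a)=-2, v_2(b)=2; units ≡ 7, 1 (mod 8); ε·ε+αω+βω = 1·0+-2·0+2·0 ≡ 0  ⇒  (a,b)_2 = +1.
v=19: a=19^0·(≡5), b=19^-2·(≡5) mod 19; (5|19)=+1, (5|19)=+1; (−1)^{0·-2·9}·(+1)^-2·(+1)^0 = +1.
v=5: a=5^-2·(≡4), b=5^4·(≡4) mod 5; (4|5)=+1, (4|5)=+1; (−1)^{-2·4·2}·(+1)^4·(+1)^-2 = +1.
v=11: a=11^1·(≡6), b=11^3·(≡6) mod 11; (6|11)=-1, (6|11)=-1; (−1)^{1·3·5}·(-1)^3·(-1)^1 = -1.
v=37: a=37^2·(≡17), b=37^4·(≡19) mod 37; (17|37)=-1, (19|37)=-1; (−1)^{2·4·18}·(-1)^4·(-1)^2 = +1.
v=29: a=29^0·(≡3), b=29^-2·(≡24) mod 29; (3|29)=-1, (24|29)=+1; (−1)^{0·-2·14}·(-1)^-2·(+1)^0 = +1.
v=41: a=41^-3·(≡33), b=41^-6·(≡31) mod 41; (33|41)=+1, (31|41)=+1; (−1)^{-3·-6·20}·(+1)^-6·(+1)^-3 = +1.
v=∞: 31119 > 0 and -759 < 0  ⇒  (a,b)_∞ = +1.
Ram(31119, -759) = {3, 11}; no ℚ_3-point on the conic.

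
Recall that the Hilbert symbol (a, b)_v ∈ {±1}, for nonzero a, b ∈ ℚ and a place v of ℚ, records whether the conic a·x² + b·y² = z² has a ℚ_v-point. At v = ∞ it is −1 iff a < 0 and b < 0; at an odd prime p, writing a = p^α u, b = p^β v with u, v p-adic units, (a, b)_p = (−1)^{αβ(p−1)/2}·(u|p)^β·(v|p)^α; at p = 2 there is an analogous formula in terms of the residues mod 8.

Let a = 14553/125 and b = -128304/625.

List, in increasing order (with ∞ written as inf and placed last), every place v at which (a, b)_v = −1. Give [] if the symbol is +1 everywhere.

[]

(a, b) ≡ (165, -11) mod (ℚ^×)²; places V = {2, 3, 5, 7, 11, ∞}.
(a,b)_7: α=2, u≡4; β=0, v≡3 (mod 7); (4|7)=+1, (3|7)=-1; sign (−1)^0·+1^0·-1^2 = +1.
(a,b)_2: α=0, β=4; u≡5, v≡5 (mod 8); ε(u)ε(v)=0·0, αω(v)=0·1, βω(u)=4·1; sum ≡ 0  ⇒  +1.
(a,b)_∞: sgn(165)=+, sgn(-11)=−, so +1.
(a,b)_3: α=3, u≡1; β=6, v≡1 (mod 3); (1|3)=+1, (1|3)=+1; sign (−1)^0·+1^6·+1^3 = +1.
(a,b)_5: α=-3, u≡3; β=-4, v≡1 (mod 5); (3|5)=-1, (1|5)=+1; sign (−1)^0·-1^-4·+1^-3 = +1.
(a,b)_11: α=1, u≡9; β=1, v≡2 (mod 11); (9|11)=+1, (2|11)=-1; sign (−1)^1·+1^1·-1^1 = +1.
Every local symbol is +1, so the conic 165·x² + -11·y² = z² has ℚ_v-points for all v and hence a ℚ-point; (a, b / ℚ) ≅ M_2(ℚ).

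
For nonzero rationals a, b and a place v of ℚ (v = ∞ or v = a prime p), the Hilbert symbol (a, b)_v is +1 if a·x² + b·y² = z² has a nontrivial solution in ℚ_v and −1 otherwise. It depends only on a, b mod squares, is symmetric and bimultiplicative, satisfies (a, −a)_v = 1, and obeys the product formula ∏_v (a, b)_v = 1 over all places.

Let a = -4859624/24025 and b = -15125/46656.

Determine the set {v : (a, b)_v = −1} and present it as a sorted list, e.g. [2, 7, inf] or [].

(a, b) ≡ (-506, -5) mod (ℚ^×)²; places V = {2, 3, 5, 7, 11, 23, 31, ∞}.
(a,b)_31: α=-2, u≡21; β=0, v≡3 (mod 31); (21|31)=-1, (3|31)=-1; sign (−1)^0·-1^0·-1^-2 = +1.
(a,b)_3: α=0, u≡1; β=-6, v≡1 (mod 3); (1|3)=+1, (1|3)=+1; sign (−1)^0·+1^-6·+1^0 = +1.
(a,b)_5: α=-2, u≡1; β=3, v≡4 (mod 5); (1|5)=+1, (4|5)=+1; sign (−1)^0·+1^3·+1^-2 = +1.
(a,b)_7: α=4, u≡6; β=0, v≡2 (mod 7); (6|7)=-1, (2|7)=+1; sign (−1)^0·-1^0·+1^4 = +1.
(a,b)_11: α=1, u≡9; β=2, v≡8 (mod 11); (9|11)=+1, (8|11)=-1; sign (−1)^0·+1^2·-1^1 = -1.
(a,b)_2: α=3, β=-6; u≡3, v≡3 (mod 8); ε(u)ε(v)=1·1, αω(v)=3·1, βω(u)=-6·1; sum ≡ 0  ⇒  +1.
(a,b)_∞: sgn(-506)=−, sgn(-5)=−, so -1.
(a,b)_23: α=1, u≡1; β=0, v≡18 (mod 23); (1|23)=+1, (18|23)=+1; sign (−1)^0·+1^0·+1^1 = +1.
(-506, -5 / ℚ) ramifies at {11, ∞}: a division algebra.

[11, inf]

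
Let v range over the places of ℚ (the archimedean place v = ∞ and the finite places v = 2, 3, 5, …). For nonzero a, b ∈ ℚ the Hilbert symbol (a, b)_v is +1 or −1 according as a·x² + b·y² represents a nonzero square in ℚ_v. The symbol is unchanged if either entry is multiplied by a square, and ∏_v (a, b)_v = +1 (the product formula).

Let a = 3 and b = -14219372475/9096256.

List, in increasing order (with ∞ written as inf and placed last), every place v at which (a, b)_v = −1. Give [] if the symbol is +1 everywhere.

Mod squares: a ≡ 3, b ≡ -10659. Check v ∈ {∞, 2, 3, 5, 7, 11, 13, 17, 19, 29}.
v=11: a=11^0·(≡3), b=11^3·(≡2) mod 11; (3|11)=+1, (2|11)=-1; (−1)^{0·3·5}·(+1)^3·(-1)^0 = +1.
v=13: a=13^0·(≡3), b=13^-2·(≡1) mod 13; (3|13)=+1, (1|13)=+1; (−1)^{0·-2·6}·(+1)^-2·(+1)^0 = +1.
v=19: a=19^0·(≡3), b=19^1·(≡5) mod 19; (3|19)=-1, (5|19)=+1; (−1)^{0·1·9}·(-1)^1·(+1)^0 = -1.
v=3: a=3^1·(≡1), b=3^3·(≡2) mod 3; (1|3)=+1, (2|3)=-1; (−1)^{1·3·1}·(+1)^3·(-1)^1 = +1.
v=7: a=7^0·(≡3), b=7^2·(≡4) mod 7; (3|7)=-1, (4|7)=+1; (−1)^{0·2·3}·(-1)^2·(+1)^0 = +1.
v=29: a=29^0·(≡3), b=29^-2·(≡23) mod 29; (3|29)=-1, (23|29)=+1; (−1)^{0·-2·14}·(-1)^-2·(+1)^0 = +1.
v=∞: 3 > 0 and -10659 < 0  ⇒  (a,b)_∞ = +1.
v=5: a=5^0·(≡3), b=5^2·(≡1) mod 5; (3|5)=-1, (1|5)=+1; (−1)^{0·2·2}·(-1)^2·(+1)^0 = +1.
v=2: v_2(a)=0, v_2(b)=-6; units ≡ 3, 5 (mod 8); ε·ε+αω+βω = 1·0+0·1+-6·1 ≡ 0  ⇒  (a,b)_2 = +1.
v=17: a=17^0·(≡3), b=17^1·(≡16) mod 17; (3|17)=-1, (16|17)=+1; (−1)^{0·1·8}·(-1)^1·(+1)^0 = -1.
Ram(3, -10659) = {17, 19}; no ℚ_17-point on the conic.

[17, 19]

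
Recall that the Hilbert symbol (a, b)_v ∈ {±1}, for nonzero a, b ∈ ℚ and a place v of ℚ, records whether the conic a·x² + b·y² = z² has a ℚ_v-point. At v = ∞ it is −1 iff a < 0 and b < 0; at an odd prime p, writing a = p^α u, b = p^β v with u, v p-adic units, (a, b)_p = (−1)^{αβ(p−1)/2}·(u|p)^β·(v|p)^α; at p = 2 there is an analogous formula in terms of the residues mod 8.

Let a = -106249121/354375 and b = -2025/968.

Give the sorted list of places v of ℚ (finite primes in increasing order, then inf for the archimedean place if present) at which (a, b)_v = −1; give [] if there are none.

Mod squares: a ≡ -1463, b ≡ -2. Check v ∈ {∞, 2, 3, 5, 7, 11, 19, 23, 31}.
v=5: a=5^-4·(≡2), b=5^2·(≡3) mod 5; (2|5)=-1, (3|5)=-1; (−1)^{-4·2·2}·(-1)^2·(-1)^-4 = +1.
v=11: a=11^1·(≡10), b=11^-2·(≡4) mod 11; (10|11)=-1, (4|11)=+1; (−1)^{1·-2·5}·(-1)^-2·(+1)^1 = +1.
v=23: a=23^2·(≡4), b=23^0·(≡11) mod 23; (4|23)=+1, (11|23)=-1; (−1)^{2·0·11}·(+1)^0·(-1)^2 = +1.
v=7: a=7^-1·(≡1), b=7^0·(≡6) mod 7; (1|7)=+1, (6|7)=-1; (−1)^{-1·0·3}·(+1)^0·(-1)^-1 = -1.
v=∞: -1463 < 0 and -2 < 0  ⇒  (a,b)_∞ = -1.
v=3: a=3^-4·(≡1), b=3^4·(≡1) mod 3; (1|3)=+1, (1|3)=+1; (−1)^{-4·4·1}·(+1)^4·(+1)^-4 = +1.
v=31: a=31^2·(≡10), b=31^0·(≡3) mod 31; (10|31)=+1, (3|31)=-1; (−1)^{2·0·15}·(+1)^0·(-1)^2 = +1.
v=2: v_2(a)=0, v_2(b)=-3; units ≡ 1, 7 (mod 8); ε·ε+αω+βω = 0·1+0·0+-3·0 ≡ 0  ⇒  (a,b)_2 = +1.
v=19: a=19^1·(≡13), b=19^0·(≡11) mod 19; (13|19)=-1, (11|19)=+1; (−1)^{1·0·9}·(-1)^0·(+1)^1 = +1.
(-1463, -2 / ℚ) ramifies at {7, ∞}: a division algebra.

[7, inf]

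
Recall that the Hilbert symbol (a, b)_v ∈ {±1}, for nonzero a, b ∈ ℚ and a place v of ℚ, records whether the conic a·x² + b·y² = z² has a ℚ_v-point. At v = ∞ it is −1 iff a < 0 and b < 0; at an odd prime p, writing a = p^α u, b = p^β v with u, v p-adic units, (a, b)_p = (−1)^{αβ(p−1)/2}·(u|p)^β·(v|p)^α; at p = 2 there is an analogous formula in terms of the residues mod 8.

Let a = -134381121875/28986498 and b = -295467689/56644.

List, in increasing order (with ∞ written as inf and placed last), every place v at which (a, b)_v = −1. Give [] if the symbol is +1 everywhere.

[11, 17, 19, inf]

(a, b) ≡ (-24310, -209) mod (ℚ^×)²; places V = {2, 3, 5, 7, 11, 13, 17, 19, 29, 41, 47, ∞}.
(a,b)_17: α=1, u≡1; β=-2, v≡7 (mod 17); (1|17)=+1, (7|17)=-1; sign (−1)^0·+1^-2·-1^1 = -1.
(a,b)_13: α=1, u≡6; β=0, v≡1 (mod 13); (6|13)=-1, (1|13)=+1; sign (−1)^0·-1^0·+1^1 = +1.
(a,b)_29: α=0, u≡15; β=2, v≡5 (mod 29); (15|29)=-1, (5|29)=+1; sign (−1)^0·-1^2·+1^0 = +1.
(a,b)_41: α=0, u≡14; β=2, v≡32 (mod 41); (14|41)=-1, (32|41)=+1; sign (−1)^0·-1^2·+1^0 = +1.
(a,b)_5: α=5, u≡2; β=0, v≡4 (mod 5); (2|5)=-1, (4|5)=+1; sign (−1)^0·-1^0·+1^5 = +1.
(a,b)_7: α=2, u≡2; β=-2, v≡1 (mod 7); (2|7)=+1, (1|7)=+1; sign (−1)^0·+1^-2·+1^2 = +1.
(a,b)_∞: sgn(-24310)=−, sgn(-209)=−, so -1.
(a,b)_11: α=1, u≡5; β=1, v≡5 (mod 11); (5|11)=+1, (5|11)=+1; sign (−1)^1·+1^1·+1^1 = -1.
(a,b)_2: α=-1, β=-2; u≡5, v≡7 (mod 8); ε(u)ε(v)=0·1, αω(v)=-1·0, βω(u)=-2·1; sum ≡ 0  ⇒  +1.
(a,b)_47: α=-2, u≡6; β=0, v≡44 (mod 47); (6|47)=+1, (44|47)=-1; sign (−1)^0·+1^0·-1^-2 = +1.
(a,b)_19: α=2, u≡14; β=1, v≡15 (mod 19); (14|19)=-1, (15|19)=-1; sign (−1)^0·-1^1·-1^2 = -1.
(a,b)_3: α=-8, u≡2; β=0, v≡1 (mod 3); (2|3)=-1, (1|3)=+1; sign (−1)^0·-1^0·+1^-8 = +1.
Ram(-24310, -209) = {11, 17, 19, ∞}; no ℚ_11-point on the conic.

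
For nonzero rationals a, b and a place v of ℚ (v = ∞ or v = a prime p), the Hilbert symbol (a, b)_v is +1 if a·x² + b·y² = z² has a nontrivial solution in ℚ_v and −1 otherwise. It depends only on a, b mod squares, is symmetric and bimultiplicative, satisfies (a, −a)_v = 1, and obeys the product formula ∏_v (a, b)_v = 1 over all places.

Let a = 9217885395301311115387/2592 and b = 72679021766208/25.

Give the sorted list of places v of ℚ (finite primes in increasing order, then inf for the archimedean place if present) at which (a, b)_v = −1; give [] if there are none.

[11, 13, 23, 29]

Mod squares: a ≡ 8294, b ≡ 7337. Check v ∈ {∞, 2, 3, 5, 7, 11, 13, 23, 29}.
v=7: a=7^4·(≡3), b=7^0·(≡1) mod 7; (3|7)=-1, (1|7)=+1; (−1)^{4·0·3}·(-1)^0·(+1)^4 = +1.
v=13: a=13^3·(≡4), b=13^2·(≡8) mod 13; (4|13)=+1, (8|13)=-1; (−1)^{3·2·6}·(+1)^2·(-1)^3 = -1.
v=23: a=23^2·(≡10), b=23^1·(≡7) mod 23; (10|23)=-1, (7|23)=-1; (−1)^{2·1·11}·(-1)^1·(-1)^2 = -1.
v=5: a=5^0·(≡1), b=5^-2·(≡3) mod 5; (1|5)=+1, (3|5)=-1; (−1)^{0·-2·2}·(+1)^-2·(-1)^0 = +1.
v=29: a=29^5·(≡13), b=29^3·(≡26) mod 29; (13|29)=+1, (26|29)=-1; (−1)^{5·3·14}·(+1)^3·(-1)^5 = -1.
v=3: a=3^-4·(≡2), b=3^2·(≡2) mod 3; (2|3)=-1, (2|3)=-1; (−1)^{-4·2·1}·(-1)^2·(-1)^-4 = +1.
v=2: v_2(a)=-5, v_2(b)=6; units ≡ 3, 1 (mod 8); ε·ε+αω+βω = 1·0+-5·0+6·1 ≡ 0  ⇒  (a,b)_2 = +1.
v=11: a=11^5·(≡6), b=11^3·(≡7) mod 11; (6|11)=-1, (7|11)=-1; (−1)^{5·3·5}·(-1)^3·(-1)^5 = -1.
v=∞: 8294 > 0 and 7337 > 0  ⇒  (a,b)_∞ = +1.
|Ram(8294, 7337)| = 4, even; anisotropic at {11, 13, 23, 29}.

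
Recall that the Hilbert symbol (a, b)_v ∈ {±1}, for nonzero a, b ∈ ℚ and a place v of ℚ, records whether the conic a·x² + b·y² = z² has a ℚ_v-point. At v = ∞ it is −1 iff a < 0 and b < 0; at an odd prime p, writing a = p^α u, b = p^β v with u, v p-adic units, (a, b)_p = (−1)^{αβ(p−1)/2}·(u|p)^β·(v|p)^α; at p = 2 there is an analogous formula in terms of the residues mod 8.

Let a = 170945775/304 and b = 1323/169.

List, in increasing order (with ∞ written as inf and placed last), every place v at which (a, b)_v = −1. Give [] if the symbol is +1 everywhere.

Mod squares: a ≡ 119301, b ≡ 3. Check v ∈ {∞, 2, 3, 5, 7, 11, 13, 19, 23}.
v=3: a=3^3·(≡2), b=3^3·(≡1) mod 3; (2|3)=-1, (1|3)=+1; (−1)^{3·3·1}·(-1)^3·(+1)^3 = +1.
v=13: a=13^1·(≡9), b=13^-2·(≡10) mod 13; (9|13)=+1, (10|13)=+1; (−1)^{1·-2·6}·(+1)^-2·(+1)^1 = +1.
v=5: a=5^2·(≡4), b=5^0·(≡2) mod 5; (4|5)=+1, (2|5)=-1; (−1)^{2·0·2}·(+1)^0·(-1)^2 = +1.
v=11: a=11^2·(≡8), b=11^0·(≡9) mod 11; (8|11)=-1, (9|11)=+1; (−1)^{2·0·5}·(-1)^0·(+1)^2 = +1.
v=23: a=23^1·(≡18), b=23^0·(≡13) mod 23; (18|23)=+1, (13|23)=+1; (−1)^{1·0·11}·(+1)^0·(+1)^1 = +1.
v=∞: 119301 > 0 and 3 > 0  ⇒  (a,b)_∞ = +1.
v=7: a=7^1·(≡3), b=7^2·(≡6) mod 7; (3|7)=-1, (6|7)=-1; (−1)^{1·2·3}·(-1)^2·(-1)^1 = -1.
v=19: a=19^-1·(≡6), b=19^0·(≡13) mod 19; (6|19)=+1, (13|19)=-1; (−1)^{-1·0·9}·(+1)^0·(-1)^-1 = -1.
v=2: v_2(a)=-4, v_2(b)=0; units ≡ 5, 3 (mod 8); ε·ε+αω+βω = 0·1+-4·1+0·1 ≡ 0  ⇒  (a,b)_2 = +1.
(119301, 3 / ℚ) ramifies at {7, 19}: a division algebra.

[7, 19]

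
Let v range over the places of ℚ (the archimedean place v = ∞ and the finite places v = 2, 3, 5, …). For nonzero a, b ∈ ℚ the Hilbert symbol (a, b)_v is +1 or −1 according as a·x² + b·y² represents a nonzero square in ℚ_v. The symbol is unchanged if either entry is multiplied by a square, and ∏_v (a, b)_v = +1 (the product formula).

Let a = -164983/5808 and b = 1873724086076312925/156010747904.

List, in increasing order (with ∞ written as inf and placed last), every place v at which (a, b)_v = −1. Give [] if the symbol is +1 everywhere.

[3, 7, 13, 41]

(a, b) ≡ (-10101, 27915342) mod (ℚ^×)²; places V = {2, 3, 5, 7, 11, 13, 29, 37, 41, 43, ∞}.
(a,b)_43: α=0, u≡17; β=-1, v≡17 (mod 43); (17|43)=+1, (17|43)=+1; sign (−1)^0·+1^-1·+1^0 = +1.
(a,b)_∞: sgn(-10101)=−, sgn(27915342)=+, so +1.
(a,b)_3: α=-1, u≡2; β=7, v≡2 (mod 3); (2|3)=-1, (2|3)=-1; sign (−1)^1·-1^7·-1^-1 = -1.
(a,b)_37: α=1, u≡19; β=4, v≡3 (mod 37); (19|37)=-1, (3|37)=+1; sign (−1)^0·-1^4·+1^1 = +1.
(a,b)_2: α=-4, β=-11; u≡3, v≡7 (mod 8); ε(u)ε(v)=1·1, αω(v)=-4·0, βω(u)=-11·1; sum ≡ 0  ⇒  +1.
(a,b)_13: α=1, u≡1; β=3, v≡7 (mod 13); (1|13)=+1, (7|13)=-1; sign (−1)^0·+1^3·-1^1 = -1.
(a,b)_41: α=0, u≡38; β=1, v≡39 (mod 41); (38|41)=-1, (39|41)=+1; sign (−1)^0·-1^1·+1^0 = -1.
(a,b)_5: α=0, u≡4; β=2, v≡3 (mod 5); (4|5)=+1, (3|5)=-1; sign (−1)^0·+1^2·-1^0 = +1.
(a,b)_11: α=-2, u≡7; β=-6, v≡9 (mod 11); (7|11)=-1, (9|11)=+1; sign (−1)^0·-1^-6·+1^-2 = +1.
(a,b)_7: α=3, u≡6; β=1, v≡6 (mod 7); (6|7)=-1, (6|7)=-1; sign (−1)^1·-1^1·-1^3 = -1.
(a,b)_29: α=0, u≡7; β=1, v≡13 (mod 29); (7|29)=+1, (13|29)=+1; sign (−1)^0·+1^1·+1^0 = +1.
(-10101, 27915342 / ℚ) ramifies at {3, 7, 13, 41}: a division algebra.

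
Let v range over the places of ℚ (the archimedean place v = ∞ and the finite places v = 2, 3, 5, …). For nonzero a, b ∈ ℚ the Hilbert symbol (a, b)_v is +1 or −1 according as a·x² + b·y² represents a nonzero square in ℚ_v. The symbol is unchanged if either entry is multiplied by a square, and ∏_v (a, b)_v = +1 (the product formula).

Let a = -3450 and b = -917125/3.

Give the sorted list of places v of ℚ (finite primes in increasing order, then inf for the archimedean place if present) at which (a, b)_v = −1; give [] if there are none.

Mod squares: a ≡ -138, b ≡ -110055. Check v ∈ {∞, 2, 3, 5, 11, 23, 29}.
v=23: a=23^1·(≡11), b=23^1·(≡10) mod 23; (11|23)=-1, (10|23)=-1; (−1)^{1·1·11}·(-1)^1·(-1)^1 = -1.
v=∞: -138 < 0 and -110055 < 0  ⇒  (a,b)_∞ = -1.
v=11: a=11^0·(≡4), b=11^1·(≡9) mod 11; (4|11)=+1, (9|11)=+1; (−1)^{0·1·5}·(+1)^1·(+1)^0 = +1.
v=3: a=3^1·(≡2), b=3^-1·(≡2) mod 3; (2|3)=-1, (2|3)=-1; (−1)^{1·-1·1}·(-1)^-1·(-1)^1 = -1.
v=5: a=5^2·(≡2), b=5^3·(≡1) mod 5; (2|5)=-1, (1|5)=+1; (−1)^{2·3·2}·(-1)^3·(+1)^2 = -1.
v=2: v_2(a)=1, v_2(b)=0; units ≡ 3, 1 (mod 8); ε·ε+αω+βω = 1·0+1·0+0·1 ≡ 0  ⇒  (a,b)_2 = +1.
v=29: a=29^0·(≡1), b=29^1·(≡24) mod 29; (1|29)=+1, (24|29)=+1; (−1)^{0·1·14}·(+1)^1·(+1)^0 = +1.
(-138, -110055 / ℚ) ramifies at {3, 5, 23, ∞}: a division algebra.

[3, 5, 23, inf]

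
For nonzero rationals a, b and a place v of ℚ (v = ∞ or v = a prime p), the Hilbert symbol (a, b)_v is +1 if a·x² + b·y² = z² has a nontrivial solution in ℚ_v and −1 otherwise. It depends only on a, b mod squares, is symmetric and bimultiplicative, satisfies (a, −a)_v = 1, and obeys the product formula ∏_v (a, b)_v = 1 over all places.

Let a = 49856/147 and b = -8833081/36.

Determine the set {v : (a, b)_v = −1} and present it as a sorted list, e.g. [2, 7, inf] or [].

Mod squares: a ≡ 2337, b ≡ -8833081. Check v ∈ {∞, 2, 3, 7, 17, 19, 23, 29, 41}.
v=2: v_2(a)=6, v_2(b)=-2; units ≡ 1, 7 (mod 8); ε·ε+αω+βω = 0·1+6·0+-2·0 ≡ 0  ⇒  (a,b)_2 = +1.
v=19: a=19^1·(≡11), b=19^1·(≡13) mod 19; (11|19)=+1, (13|19)=-1; (−1)^{1·1·9}·(+1)^1·(-1)^1 = +1.
v=17: a=17^0·(≡15), b=17^1·(≡6) mod 17; (15|17)=+1, (6|17)=-1; (−1)^{0·1·8}·(+1)^1·(-1)^0 = +1.
v=23: a=23^0·(≡17), b=23^1·(≡20) mod 23; (17|23)=-1, (20|23)=-1; (−1)^{0·1·11}·(-1)^1·(-1)^0 = -1.
v=29: a=29^0·(≡17), b=29^1·(≡8) mod 29; (17|29)=-1, (8|29)=-1; (−1)^{0·1·14}·(-1)^1·(-1)^0 = -1.
v=7: a=7^-2·(≡3), b=7^0·(≡2) mod 7; (3|7)=-1, (2|7)=+1; (−1)^{-2·0·3}·(-1)^0·(+1)^-2 = +1.
v=41: a=41^1·(≡37), b=41^1·(≡30) mod 41; (37|41)=+1, (30|41)=-1; (−1)^{1·1·20}·(+1)^1·(-1)^1 = -1.
v=∞: 2337 > 0 and -8833081 < 0  ⇒  (a,b)_∞ = +1.
v=3: a=3^-1·(≡2), b=3^-2·(≡2) mod 3; (2|3)=-1, (2|3)=-1; (−1)^{-1·-2·1}·(-1)^-2·(-1)^-1 = -1.
|Ram(2337, -8833081)| = 4, even; anisotropic at {3, 23, 29, 41}.

[3, 23, 29, 41]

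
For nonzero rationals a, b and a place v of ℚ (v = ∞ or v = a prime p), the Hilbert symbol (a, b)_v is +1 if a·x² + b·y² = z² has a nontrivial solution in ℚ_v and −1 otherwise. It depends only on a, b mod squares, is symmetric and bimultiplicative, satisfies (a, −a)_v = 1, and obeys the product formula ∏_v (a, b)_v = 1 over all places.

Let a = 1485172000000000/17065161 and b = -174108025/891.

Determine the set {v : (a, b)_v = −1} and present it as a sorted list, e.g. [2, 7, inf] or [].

[2, 13]

Mod squares: a ≡ 130, b ≡ -11. Check v ∈ {∞, 2, 3, 5, 7, 11, 13, 17, 29}.
v=7: a=7^0·(≡4), b=7^2·(≡5) mod 7; (4|7)=+1, (5|7)=-1; (−1)^{0·2·3}·(+1)^2·(-1)^0 = +1.
v=11: a=11^0·(≡5), b=11^-1·(≡2) mod 11; (5|11)=+1, (2|11)=-1; (−1)^{0·-1·5}·(+1)^-1·(-1)^0 = +1.
v=2: v_2(a)=11, v_2(b)=0; units ≡ 1, 5 (mod 8); ε·ε+αω+βω = 0·0+11·1+0·0 ≡ 1  ⇒  (a,b)_2 = -1.
v=29: a=29^0·(≡18), b=29^2·(≡21) mod 29; (18|29)=-1, (21|29)=-1; (−1)^{0·2·14}·(-1)^2·(-1)^0 = +1.
v=13: a=13^5·(≡1), b=13^2·(≡11) mod 13; (1|13)=+1, (11|13)=-1; (−1)^{5·2·6}·(+1)^2·(-1)^5 = -1.
v=∞: 130 > 0 and -11 < 0  ⇒  (a,b)_∞ = +1.
v=5: a=5^9·(≡4), b=5^2·(≡4) mod 5; (4|5)=+1, (4|5)=+1; (−1)^{9·2·2}·(+1)^2·(+1)^9 = +1.
v=3: a=3^-10·(≡1), b=3^-4·(≡1) mod 3; (1|3)=+1, (1|3)=+1; (−1)^{-10·-4·1}·(+1)^-4·(+1)^-10 = +1.
v=17: a=17^-2·(≡3), b=17^0·(≡6) mod 17; (3|17)=-1, (6|17)=-1; (−1)^{-2·0·8}·(-1)^0·(-1)^-2 = +1.
Ram(130, -11) = {2, 13}; no ℚ_2-point on the conic.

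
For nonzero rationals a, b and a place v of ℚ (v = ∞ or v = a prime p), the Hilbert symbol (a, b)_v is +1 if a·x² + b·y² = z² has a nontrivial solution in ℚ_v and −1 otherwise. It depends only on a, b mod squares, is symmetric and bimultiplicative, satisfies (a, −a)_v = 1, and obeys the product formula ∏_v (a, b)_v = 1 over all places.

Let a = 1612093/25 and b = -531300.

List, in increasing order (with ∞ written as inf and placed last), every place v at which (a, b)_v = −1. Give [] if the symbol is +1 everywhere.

[11, 23]

(a, b) ≡ (1612093, -5313) mod (ℚ^×)²; places V = {2, 3, 5, 7, 11, 17, 19, 23, 31, ∞}.
(a,b)_7: α=1, u≡5; β=1, v≡1 (mod 7); (5|7)=-1, (1|7)=+1; sign (−1)^1·-1^1·+1^1 = +1.
(a,b)_19: α=1, u≡2; β=0, v≡16 (mod 19); (2|19)=-1, (16|19)=+1; sign (−1)^0·-1^0·+1^1 = +1.
(a,b)_∞: sgn(1612093)=+, sgn(-5313)=−, so +1.
(a,b)_2: α=0, β=2; u≡5, v≡7 (mod 8); ε(u)ε(v)=0·1, αω(v)=0·0, βω(u)=2·1; sum ≡ 0  ⇒  +1.
(a,b)_11: α=0, u≡7; β=1, v≡1 (mod 11); (7|11)=-1, (1|11)=+1; sign (−1)^0·-1^1·+1^0 = -1.
(a,b)_23: α=1, u≡5; β=1, v≡15 (mod 23); (5|23)=-1, (15|23)=-1; sign (−1)^1·-1^1·-1^1 = -1.
(a,b)_5: α=-2, u≡3; β=2, v≡3 (mod 5); (3|5)=-1, (3|5)=-1; sign (−1)^0·-1^2·-1^-2 = +1.
(a,b)_17: α=1, u≡11; β=0, v≡1 (mod 17); (11|17)=-1, (1|17)=+1; sign (−1)^0·-1^0·+1^1 = +1.
(a,b)_3: α=0, u≡1; β=1, v≡2 (mod 3); (1|3)=+1, (2|3)=-1; sign (−1)^0·+1^1·-1^0 = +1.
(a,b)_31: α=1, u≡18; β=0, v≡9 (mod 31); (18|31)=+1, (9|31)=+1; sign (−1)^0·+1^0·+1^1 = +1.
(1612093, -5313 / ℚ) ramifies at {11, 23}: a division algebra.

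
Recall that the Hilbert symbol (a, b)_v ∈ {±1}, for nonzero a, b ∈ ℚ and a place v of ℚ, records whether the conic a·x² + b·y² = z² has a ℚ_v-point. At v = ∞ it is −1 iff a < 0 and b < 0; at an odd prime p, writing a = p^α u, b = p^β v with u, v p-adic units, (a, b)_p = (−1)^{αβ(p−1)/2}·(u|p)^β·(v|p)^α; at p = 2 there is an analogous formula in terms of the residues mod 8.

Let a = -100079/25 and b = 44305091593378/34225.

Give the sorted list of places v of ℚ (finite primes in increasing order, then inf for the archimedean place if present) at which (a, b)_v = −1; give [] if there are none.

[11, 29]

(a, b) ≡ (-119, 75922) mod (ℚ^×)²; places V = {2, 5, 7, 11, 17, 29, 37, ∞}.
(a,b)_∞: sgn(-119)=−, sgn(75922)=+, so +1.
(a,b)_11: α=0, u≡7; β=1, v≡4 (mod 11); (7|11)=-1, (4|11)=+1; sign (−1)^0·-1^1·+1^0 = -1.
(a,b)_2: α=0, β=1; u≡1, v≡1 (mod 8); ε(u)ε(v)=0·0, αω(v)=0·0, βω(u)=1·0; sum ≡ 0  ⇒  +1.
(a,b)_5: α=-2, u≡1; β=-2, v≡2 (mod 5); (1|5)=+1, (2|5)=-1; sign (−1)^0·+1^-2·-1^-2 = +1.
(a,b)_17: α=1, u≡10; β=3, v≡11 (mod 17); (10|17)=-1, (11|17)=-1; sign (−1)^0·-1^3·-1^1 = +1.
(a,b)_37: α=0, u≡18; β=-2, v≡15 (mod 37); (18|37)=-1, (15|37)=-1; sign (−1)^0·-1^-2·-1^0 = +1.
(a,b)_29: α=2, u≡8; β=3, v≡27 (mod 29); (8|29)=-1, (27|29)=-1; sign (−1)^0·-1^3·-1^2 = -1.
(a,b)_7: α=1, u≡1; β=5, v≡3 (mod 7); (1|7)=+1, (3|7)=-1; sign (−1)^1·+1^5·-1^1 = +1.
|Ram(-119, 75922)| = 2, even; anisotropic at {11, 29}.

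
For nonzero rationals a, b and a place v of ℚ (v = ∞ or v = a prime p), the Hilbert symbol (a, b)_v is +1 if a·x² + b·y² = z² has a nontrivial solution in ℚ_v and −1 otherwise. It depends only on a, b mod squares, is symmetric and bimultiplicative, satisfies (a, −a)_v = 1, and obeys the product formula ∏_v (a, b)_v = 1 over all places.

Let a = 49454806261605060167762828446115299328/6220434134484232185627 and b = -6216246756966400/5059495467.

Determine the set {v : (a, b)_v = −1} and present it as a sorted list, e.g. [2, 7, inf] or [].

Mod squares: a ≡ 1581, b ≡ -643467. Check v ∈ {∞, 2, 3, 5, 7, 11, 13, 17, 19, 31, 37}.
v=19: a=19^4·(≡7), b=19^2·(≡7) mod 19; (7|19)=+1, (7|19)=+1; (−1)^{4·2·9}·(+1)^2·(+1)^4 = +1.
v=3: a=3^-27·(≡2), b=3^-11·(≡2) mod 3; (2|3)=-1, (2|3)=-1; (−1)^{-27·-11·1}·(-1)^-11·(-1)^-27 = -1.
v=7: a=7^6·(≡6), b=7^2·(≡4) mod 7; (6|7)=-1, (4|7)=+1; (−1)^{6·2·3}·(-1)^2·(+1)^6 = +1.
v=∞: 1581 > 0 and -643467 < 0  ⇒  (a,b)_∞ = +1.
v=37: a=37^2·(≡4), b=37^1·(≡4) mod 37; (4|37)=+1, (4|37)=+1; (−1)^{2·1·18}·(+1)^1·(+1)^2 = +1.
v=13: a=13^-8·(≡5), b=13^-4·(≡6) mod 13; (5|13)=-1, (6|13)=-1; (−1)^{-8·-4·6}·(-1)^-4·(-1)^-8 = +1.
v=2: v_2(a)=40, v_2(b)=16; units ≡ 5, 5 (mod 8); ε·ε+αω+βω = 0·0+40·1+16·1 ≡ 0  ⇒  (a,b)_2 = +1.
v=11: a=11^4·(≡6), b=11^1·(≡5) mod 11; (6|11)=-1, (5|11)=+1; (−1)^{4·1·5}·(-1)^1·(+1)^4 = -1.
v=5: a=5^0·(≡4), b=5^2·(≡2) mod 5; (4|5)=+1, (2|5)=-1; (−1)^{0·2·2}·(+1)^2·(-1)^0 = +1.
v=17: a=17^3·(≡16), b=17^1·(≡8) mod 17; (16|17)=+1, (8|17)=+1; (−1)^{3·1·8}·(+1)^1·(+1)^3 = +1.
v=31: a=31^3·(≡14), b=31^1·(≡11) mod 31; (14|31)=+1, (11|31)=-1; (−1)^{3·1·15}·(+1)^1·(-1)^3 = +1.
|Ram(1581, -643467)| = 2, even; anisotropic at {3, 11}.

[3, 11]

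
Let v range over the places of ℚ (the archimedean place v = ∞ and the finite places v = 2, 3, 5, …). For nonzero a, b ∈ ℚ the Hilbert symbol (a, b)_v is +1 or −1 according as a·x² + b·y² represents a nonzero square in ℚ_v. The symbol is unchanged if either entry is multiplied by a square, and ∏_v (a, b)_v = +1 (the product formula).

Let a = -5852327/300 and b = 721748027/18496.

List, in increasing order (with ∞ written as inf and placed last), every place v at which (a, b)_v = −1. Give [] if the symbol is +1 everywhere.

(a, b) ≡ (-33189, 1364363) mod (ℚ^×)²; places V = {2, 3, 5, 7, 11, 13, 17, 23, 29, 37, 47, ∞}.
(a,b)_13: α=1, u≡11; β=1, v≡7 (mod 13); (11|13)=-1, (7|13)=-1; sign (−1)^0·-1^1·-1^1 = +1.
(a,b)_5: α=-2, u≡4; β=0, v≡2 (mod 5); (4|5)=+1, (2|5)=-1; sign (−1)^0·+1^0·-1^-2 = +1.
(a,b)_∞: sgn(-33189)=−, sgn(1364363)=+, so +1.
(a,b)_37: α=1, u≡1; β=0, v≡33 (mod 37); (1|37)=+1, (33|37)=+1; sign (−1)^0·+1^0·+1^1 = +1.
(a,b)_2: α=-2, β=-6; u≡3, v≡3 (mod 8); ε(u)ε(v)=1·1, αω(v)=-2·1, βω(u)=-6·1; sum ≡ 1  ⇒  -1.
(a,b)_3: α=-1, u≡1; β=0, v≡2 (mod 3); (1|3)=+1, (2|3)=-1; sign (−1)^0·+1^0·-1^-1 = -1.
(a,b)_17: α=0, u≡10; β=-2, v≡3 (mod 17); (10|17)=-1, (3|17)=-1; sign (−1)^0·-1^-2·-1^0 = +1.
(a,b)_23: α=3, u≡2; β=2, v≡18 (mod 23); (2|23)=+1, (18|23)=+1; sign (−1)^0·+1^2·+1^3 = +1.
(a,b)_29: α=0, u≡25; β=1, v≡4 (mod 29); (25|29)=+1, (4|29)=+1; sign (−1)^0·+1^1·+1^0 = +1.
(a,b)_7: α=0, u≡5; β=1, v≡2 (mod 7); (5|7)=-1, (2|7)=+1; sign (−1)^0·-1^1·+1^0 = -1.
(a,b)_11: α=0, u≡1; β=1, v≡6 (mod 11); (1|11)=+1, (6|11)=-1; sign (−1)^0·+1^1·-1^0 = +1.
(a,b)_47: α=0, u≡35; β=1, v≡5 (mod 47); (35|47)=-1, (5|47)=-1; sign (−1)^0·-1^1·-1^0 = -1.
|Ram(-33189, 1364363)| = 4, even; anisotropic at {2, 3, 7, 47}.

[2, 3, 7, 47]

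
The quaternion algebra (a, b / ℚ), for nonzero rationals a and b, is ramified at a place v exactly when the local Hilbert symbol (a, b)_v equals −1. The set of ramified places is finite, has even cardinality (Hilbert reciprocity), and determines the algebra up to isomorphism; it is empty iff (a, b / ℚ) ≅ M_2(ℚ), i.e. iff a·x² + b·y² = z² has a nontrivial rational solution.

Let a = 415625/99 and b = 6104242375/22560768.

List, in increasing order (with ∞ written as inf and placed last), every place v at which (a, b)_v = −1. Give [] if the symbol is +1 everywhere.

Mod squares: a ≡ 7315, b ≡ 935. Check v ∈ {∞, 2, 3, 5, 7, 11, 17, 19, 43}.
v=19: a=19^1·(≡11), b=19^0·(≡16) mod 19; (11|19)=+1, (16|19)=+1; (−1)^{1·0·9}·(+1)^0·(+1)^1 = +1.
v=7: a=7^1·(≡1), b=7^4·(≡4) mod 7; (1|7)=+1, (4|7)=+1; (−1)^{1·4·3}·(+1)^4·(+1)^1 = +1.
v=11: a=11^-1·(≡5), b=11^1·(≡10) mod 11; (5|11)=+1, (10|11)=-1; (−1)^{-1·1·5}·(+1)^1·(-1)^-1 = +1.
v=17: a=17^0·(≡14), b=17^-1·(≡2) mod 17; (14|17)=-1, (2|17)=+1; (−1)^{0·-1·8}·(-1)^-1·(+1)^0 = -1.
v=5: a=5^5·(≡2), b=5^3·(≡3) mod 5; (2|5)=-1, (3|5)=-1; (−1)^{5·3·2}·(-1)^3·(-1)^5 = +1.
v=3: a=3^-2·(≡1), b=3^-4·(≡2) mod 3; (1|3)=+1, (2|3)=-1; (−1)^{-2·-4·1}·(+1)^-4·(-1)^-2 = +1.
v=43: a=43^0·(≡42), b=43^2·(≡7) mod 43; (42|43)=-1, (7|43)=-1; (−1)^{0·2·21}·(-1)^2·(-1)^0 = +1.
v=2: v_2(a)=0, v_2(b)=-14; units ≡ 3, 7 (mod 8); ε·ε+αω+βω = 1·1+0·0+-14·1 ≡ 1  ⇒  (a,b)_2 = -1.
v=∞: 7315 > 0 and 935 > 0  ⇒  (a,b)_∞ = +1.
Ram(7315, 935) = {2, 17}; no ℚ_2-point on the conic.

[2, 17]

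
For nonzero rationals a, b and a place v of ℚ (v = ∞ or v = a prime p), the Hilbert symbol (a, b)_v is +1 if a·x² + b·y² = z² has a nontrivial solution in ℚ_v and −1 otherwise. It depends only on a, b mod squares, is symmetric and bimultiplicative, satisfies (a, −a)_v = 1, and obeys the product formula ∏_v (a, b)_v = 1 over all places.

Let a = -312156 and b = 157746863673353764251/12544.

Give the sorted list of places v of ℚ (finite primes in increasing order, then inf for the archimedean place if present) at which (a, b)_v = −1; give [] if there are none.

Mod squares: a ≡ -8671, b ≡ 289731. Check v ∈ {∞, 2, 3, 7, 13, 17, 19, 23, 29}.
v=2: v_2(a)=2, v_2(b)=-8; units ≡ 1, 3 (mod 8); ε·ε+αω+βω = 0·1+2·1+-8·0 ≡ 0  ⇒  (a,b)_2 = +1.
v=13: a=13^1·(≡12), b=13^5·(≡11) mod 13; (12|13)=+1, (11|13)=-1; (−1)^{1·5·6}·(+1)^5·(-1)^1 = -1.
v=17: a=17^0·(≡15), b=17^1·(≡15) mod 17; (15|17)=+1, (15|17)=+1; (−1)^{0·1·8}·(+1)^1·(+1)^0 = +1.
v=7: a=7^0·(≡2), b=7^-2·(≡2) mod 7; (2|7)=+1, (2|7)=+1; (−1)^{0·-2·3}·(+1)^-2·(+1)^0 = +1.
v=3: a=3^2·(≡2), b=3^5·(≡1) mod 3; (2|3)=-1, (1|3)=+1; (−1)^{2·5·1}·(-1)^5·(+1)^2 = -1.
v=23: a=23^1·(≡21), b=23^5·(≡1) mod 23; (21|23)=-1, (1|23)=+1; (−1)^{1·5·11}·(-1)^5·(+1)^1 = +1.
v=∞: -8671 < 0 and 289731 > 0  ⇒  (a,b)_∞ = +1.
v=29: a=29^1·(≡24), b=29^2·(≡21) mod 29; (24|29)=+1, (21|29)=-1; (−1)^{1·2·14}·(+1)^2·(-1)^1 = -1.
v=19: a=19^0·(≡14), b=19^1·(≡5) mod 19; (14|19)=-1, (5|19)=+1; (−1)^{0·1·9}·(-1)^1·(+1)^0 = -1.
(-8671, 289731 / ℚ) ramifies at {3, 13, 19, 29}: a division algebra.

[3, 13, 19, 29]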